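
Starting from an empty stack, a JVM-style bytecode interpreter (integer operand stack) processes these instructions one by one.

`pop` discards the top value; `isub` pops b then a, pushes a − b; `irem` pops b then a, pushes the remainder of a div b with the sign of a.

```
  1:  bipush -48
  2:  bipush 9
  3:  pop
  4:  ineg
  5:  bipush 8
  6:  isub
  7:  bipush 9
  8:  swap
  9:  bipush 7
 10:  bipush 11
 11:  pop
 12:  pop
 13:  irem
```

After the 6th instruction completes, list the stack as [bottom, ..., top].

[40]

bipush -48  -48
bipush 9    -48 9
pop         -48
ineg        48
bipush 8    48 8
isub        40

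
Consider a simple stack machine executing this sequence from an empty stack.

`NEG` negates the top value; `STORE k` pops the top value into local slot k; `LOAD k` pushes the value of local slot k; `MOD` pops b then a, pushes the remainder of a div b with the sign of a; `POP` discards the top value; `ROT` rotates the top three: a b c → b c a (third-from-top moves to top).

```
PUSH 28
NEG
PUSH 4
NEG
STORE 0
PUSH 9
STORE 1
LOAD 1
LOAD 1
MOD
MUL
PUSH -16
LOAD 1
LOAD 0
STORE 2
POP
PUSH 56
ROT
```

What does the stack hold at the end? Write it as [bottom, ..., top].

PUSH 28  -> [28]
NEG      -> [-28]
PUSH 4   -> [-28, 4]
NEG      -> [-28, -4]
STORE 0  -> [-28]
PUSH 9   -> [-28, 9]
STORE 1  -> [-28]
LOAD 1   -> [-28, 9]
LOAD 1   -> [-28, 9, 9]
MOD      -> [-28, 0]
MUL      -> [0]
PUSH -16 -> [0, -16]
LOAD 1   -> [0, -16, 9]
LOAD 0   -> [0, -16, 9, -4]
STORE 2  -> [0, -16, 9]
POP      -> [0, -16]
PUSH 56  -> [0, -16, 56]
ROT      -> [-16, 56, 0]

[-16, 56, 0]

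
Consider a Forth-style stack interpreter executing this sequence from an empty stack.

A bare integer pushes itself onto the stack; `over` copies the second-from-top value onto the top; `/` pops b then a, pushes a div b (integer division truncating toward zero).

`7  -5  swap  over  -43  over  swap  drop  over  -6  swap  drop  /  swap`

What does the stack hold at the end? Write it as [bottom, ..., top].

7    -> 7
-5   -> 7 -5
swap -> -5 7
over -> -5 7 -5
-43  -> -5 7 -5 -43
over -> -5 7 -5 -43 -5
swap -> -5 7 -5 -5 -43
drop -> -5 7 -5 -5
over -> -5 7 -5 -5 -5
-6   -> -5 7 -5 -5 -5 -6
swap -> -5 7 -5 -5 -6 -5
drop -> -5 7 -5 -5 -6
/    -> -5 7 -5 0
swap -> -5 7 0 -5

[-5, 7, 0, -5]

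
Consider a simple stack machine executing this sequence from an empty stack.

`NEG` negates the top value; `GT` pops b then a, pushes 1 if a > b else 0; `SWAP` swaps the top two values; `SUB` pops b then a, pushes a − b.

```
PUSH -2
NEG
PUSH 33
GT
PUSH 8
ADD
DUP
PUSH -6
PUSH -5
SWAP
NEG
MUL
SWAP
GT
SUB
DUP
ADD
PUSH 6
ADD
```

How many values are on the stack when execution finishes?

PUSH -2 : [-2]
NEG     : [2]
PUSH 33 : [2, 33]
GT      : [0]
PUSH 8  : [0, 8]
ADD     : [8]
DUP     : [8, 8]
PUSH -6 : [8, 8, -6]
PUSH -5 : [8, 8, -6, -5]
SWAP    : [8, 8, -5, -6]
NEG     : [8, 8, -5, 6]
MUL     : [8, 8, -30]
SWAP    : [8, -30, 8]
GT      : [8, 0]
SUB     : [8]
DUP     : [8, 8]
ADD     : [16]
PUSH 6  : [16, 6]
ADD     : [22]

1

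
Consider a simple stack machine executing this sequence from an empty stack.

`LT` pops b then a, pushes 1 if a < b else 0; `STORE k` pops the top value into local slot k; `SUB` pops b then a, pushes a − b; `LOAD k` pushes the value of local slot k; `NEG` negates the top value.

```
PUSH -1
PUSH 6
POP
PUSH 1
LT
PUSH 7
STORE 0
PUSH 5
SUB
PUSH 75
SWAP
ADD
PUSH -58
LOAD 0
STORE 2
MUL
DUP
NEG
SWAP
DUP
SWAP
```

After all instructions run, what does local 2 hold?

PUSH -1   [-1]
PUSH 6    [-1, 6]
POP       [-1]
PUSH 1    [-1, 1]
LT        [1]
PUSH 7    [1, 7]
STORE 0   [1]
PUSH 5    [1, 5]
SUB       [-4]
PUSH 75   [-4, 75]
SWAP      [75, -4]
ADD       [71]
PUSH -58  [71, -58]
LOAD 0    [71, -58, 7]
STORE 2   [71, -58]
MUL       [-4118]
DUP       [-4118, -4118]
NEG       [-4118, 4118]
SWAP      [4118, -4118]
DUP       [4118, -4118, -4118]
SWAP      [4118, -4118, -4118]

7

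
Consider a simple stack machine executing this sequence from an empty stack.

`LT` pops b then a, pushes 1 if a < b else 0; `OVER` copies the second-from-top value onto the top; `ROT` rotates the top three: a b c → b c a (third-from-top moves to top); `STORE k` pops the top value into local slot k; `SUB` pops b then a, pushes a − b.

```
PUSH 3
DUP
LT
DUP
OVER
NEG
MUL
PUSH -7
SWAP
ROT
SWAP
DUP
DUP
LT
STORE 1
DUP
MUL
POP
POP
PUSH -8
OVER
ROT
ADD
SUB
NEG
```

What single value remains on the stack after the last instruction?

PUSH 3   [3]
DUP      [3, 3]
LT       [0]
DUP      [0, 0]
OVER     [0, 0, 0]
NEG      [0, 0, 0]
MUL      [0, 0]
PUSH -7  [0, 0, -7]
SWAP     [0, -7, 0]
ROT      [-7, 0, 0]
SWAP     [-7, 0, 0]
DUP      [-7, 0, 0, 0]
DUP      [-7, 0, 0, 0, 0]
LT       [-7, 0, 0, 0]
STORE 1  [-7, 0, 0]
DUP      [-7, 0, 0, 0]
MUL      [-7, 0, 0]
POP      [-7, 0]
POP      [-7]
PUSH -8  [-7, -8]
OVER     [-7, -8, -7]
ROT      [-8, -7, -7]
ADD      [-8, -14]
SUB      [6]
NEG      [-6]

-6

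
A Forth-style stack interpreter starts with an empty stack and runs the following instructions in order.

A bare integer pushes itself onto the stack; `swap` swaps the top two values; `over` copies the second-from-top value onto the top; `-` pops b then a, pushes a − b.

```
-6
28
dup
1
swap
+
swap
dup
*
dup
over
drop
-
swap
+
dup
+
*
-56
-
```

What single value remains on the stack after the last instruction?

-6   -> -6
28   -> -6 28
dup  -> -6 28 28
1    -> -6 28 28 1
swap -> -6 28 1 28
+    -> -6 28 29
swap -> -6 29 28
dup  -> -6 29 28 28
*    -> -6 29 784
dup  -> -6 29 784 784
over -> -6 29 784 784 784
drop -> -6 29 784 784
-    -> -6 29 0
swap -> -6 0 29
+    -> -6 29
dup  -> -6 29 29
+    -> -6 58
*    -> -348
-56  -> -348 -56
-    -> -292

-292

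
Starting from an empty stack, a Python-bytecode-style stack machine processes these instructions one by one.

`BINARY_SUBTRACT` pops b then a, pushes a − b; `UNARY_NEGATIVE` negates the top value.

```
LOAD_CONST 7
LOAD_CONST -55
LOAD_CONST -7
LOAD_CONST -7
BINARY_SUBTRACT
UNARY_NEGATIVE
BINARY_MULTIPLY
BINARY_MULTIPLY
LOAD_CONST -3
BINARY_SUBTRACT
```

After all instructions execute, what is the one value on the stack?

3

LOAD_CONST 7    : 7
LOAD_CONST -55  : 7 -55
LOAD_CONST -7   : 7 -55 -7
LOAD_CONST -7   : 7 -55 -7 -7
BINARY_SUBTRACT : 7 -55 0
UNARY_NEGATIVE  : 7 -55 0
BINARY_MULTIPLY : 7 0
BINARY_MULTIPLY : 0
LOAD_CONST -3   : 0 -3
BINARY_SUBTRACT : 3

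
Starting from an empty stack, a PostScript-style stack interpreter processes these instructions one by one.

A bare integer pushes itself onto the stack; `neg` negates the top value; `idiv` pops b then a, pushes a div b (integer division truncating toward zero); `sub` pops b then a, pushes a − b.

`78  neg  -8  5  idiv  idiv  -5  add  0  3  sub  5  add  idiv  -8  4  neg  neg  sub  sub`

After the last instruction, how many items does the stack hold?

78   -> 78
neg  -> -78
-8   -> -78 -8
5    -> -78 -8 5
idiv -> -78 -1
idiv -> 78
-5   -> 78 -5
add  -> 73
0    -> 73 0
3    -> 73 0 3
sub  -> 73 -3
5    -> 73 -3 5
add  -> 73 2
idiv -> 36
-8   -> 36 -8
4    -> 36 -8 4
neg  -> 36 -8 -4
neg  -> 36 -8 4
sub  -> 36 -12
sub  -> 48

1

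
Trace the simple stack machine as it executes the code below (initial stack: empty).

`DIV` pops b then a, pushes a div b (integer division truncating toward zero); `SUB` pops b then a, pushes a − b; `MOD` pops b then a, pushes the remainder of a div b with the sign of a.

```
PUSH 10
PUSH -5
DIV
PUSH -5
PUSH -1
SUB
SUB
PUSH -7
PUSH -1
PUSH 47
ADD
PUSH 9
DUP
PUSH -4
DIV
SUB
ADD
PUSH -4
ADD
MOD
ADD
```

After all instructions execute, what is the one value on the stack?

-5

PUSH 10  10
PUSH -5  10 -5
DIV      -2
PUSH -5  -2 -5
PUSH -1  -2 -5 -1
SUB      -2 -4
SUB      2
PUSH -7  2 -7
PUSH -1  2 -7 -1
PUSH 47  2 -7 -1 47
ADD      2 -7 46
PUSH 9   2 -7 46 9
DUP      2 -7 46 9 9
PUSH -4  2 -7 46 9 9 -4
DIV      2 -7 46 9 -2
SUB      2 -7 46 11
ADD      2 -7 57
PUSH -4  2 -7 57 -4
ADD      2 -7 53
MOD      2 -7
ADD      -5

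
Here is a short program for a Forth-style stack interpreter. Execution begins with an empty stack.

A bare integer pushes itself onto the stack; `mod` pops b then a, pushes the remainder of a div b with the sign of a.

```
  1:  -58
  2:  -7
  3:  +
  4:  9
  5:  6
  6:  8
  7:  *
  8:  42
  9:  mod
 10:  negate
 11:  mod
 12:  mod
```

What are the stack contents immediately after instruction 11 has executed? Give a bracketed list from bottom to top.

-58    → [-58]
-7     → [-58, -7]
+      → [-65]
9      → [-65, 9]
6      → [-65, 9, 6]
8      → [-65, 9, 6, 8]
*      → [-65, 9, 48]
42     → [-65, 9, 48, 42]
mod    → [-65, 9, 6]
negate → [-65, 9, -6]
mod    → [-65, 3]

[-65, 3]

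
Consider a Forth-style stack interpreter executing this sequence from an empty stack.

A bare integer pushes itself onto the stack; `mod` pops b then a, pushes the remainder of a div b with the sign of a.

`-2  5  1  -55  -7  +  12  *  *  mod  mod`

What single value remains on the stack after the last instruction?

-2

-2  -> [-2]
5   -> [-2, 5]
1   -> [-2, 5, 1]
-55 -> [-2, 5, 1, -55]
-7  -> [-2, 5, 1, -55, -7]
+   -> [-2, 5, 1, -62]
12  -> [-2, 5, 1, -62, 12]
*   -> [-2, 5, 1, -744]
*   -> [-2, 5, -744]
mod -> [-2, 5]
mod -> [-2]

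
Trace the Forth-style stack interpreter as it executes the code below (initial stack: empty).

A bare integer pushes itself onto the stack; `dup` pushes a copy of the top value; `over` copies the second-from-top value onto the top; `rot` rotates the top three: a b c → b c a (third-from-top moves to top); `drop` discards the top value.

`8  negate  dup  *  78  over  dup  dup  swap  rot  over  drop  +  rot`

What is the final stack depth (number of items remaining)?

8      → [8]
negate → [-8]
dup    → [-8, -8]
*      → [64]
78     → [64, 78]
over   → [64, 78, 64]
dup    → [64, 78, 64, 64]
dup    → [64, 78, 64, 64, 64]
swap   → [64, 78, 64, 64, 64]
rot    → [64, 78, 64, 64, 64]
over   → [64, 78, 64, 64, 64, 64]
drop   → [64, 78, 64, 64, 64]
+      → [64, 78, 64, 128]
rot    → [64, 64, 128, 78]

4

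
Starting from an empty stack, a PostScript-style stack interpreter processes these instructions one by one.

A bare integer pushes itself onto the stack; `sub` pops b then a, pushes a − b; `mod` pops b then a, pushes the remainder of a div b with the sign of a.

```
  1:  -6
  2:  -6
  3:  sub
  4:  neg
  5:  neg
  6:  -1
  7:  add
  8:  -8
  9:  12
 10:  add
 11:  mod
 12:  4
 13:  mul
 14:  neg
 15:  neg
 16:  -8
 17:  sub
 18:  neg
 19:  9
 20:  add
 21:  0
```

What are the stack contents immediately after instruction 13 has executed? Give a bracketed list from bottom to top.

[-4]

-6  → [-6]
-6  → [-6, -6]
sub → [0]
neg → [0]
neg → [0]
-1  → [0, -1]
add → [-1]
-8  → [-1, -8]
12  → [-1, -8, 12]
add → [-1, 4]
mod → [-1]
4   → [-1, 4]
mul → [-4]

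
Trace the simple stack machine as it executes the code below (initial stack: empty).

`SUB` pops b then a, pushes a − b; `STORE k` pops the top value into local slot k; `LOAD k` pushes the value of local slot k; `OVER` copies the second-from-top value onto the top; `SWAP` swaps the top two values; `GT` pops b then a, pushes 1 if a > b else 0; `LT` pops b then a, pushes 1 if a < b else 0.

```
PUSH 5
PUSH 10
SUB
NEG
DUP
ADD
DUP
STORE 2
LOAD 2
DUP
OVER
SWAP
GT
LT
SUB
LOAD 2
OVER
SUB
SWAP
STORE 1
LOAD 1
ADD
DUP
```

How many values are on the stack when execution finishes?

PUSH 5  : [5]
PUSH 10 : [5, 10]
SUB     : [-5]
NEG     : [5]
DUP     : [5, 5]
ADD     : [10]
DUP     : [10, 10]
STORE 2 : [10]
LOAD 2  : [10, 10]
DUP     : [10, 10, 10]
OVER    : [10, 10, 10, 10]
SWAP    : [10, 10, 10, 10]
GT      : [10, 10, 0]
LT      : [10, 0]
SUB     : [10]
LOAD 2  : [10, 10]
OVER    : [10, 10, 10]
SUB     : [10, 0]
SWAP    : [0, 10]
STORE 1 : [0]
LOAD 1  : [0, 10]
ADD     : [10]
DUP     : [10, 10]

2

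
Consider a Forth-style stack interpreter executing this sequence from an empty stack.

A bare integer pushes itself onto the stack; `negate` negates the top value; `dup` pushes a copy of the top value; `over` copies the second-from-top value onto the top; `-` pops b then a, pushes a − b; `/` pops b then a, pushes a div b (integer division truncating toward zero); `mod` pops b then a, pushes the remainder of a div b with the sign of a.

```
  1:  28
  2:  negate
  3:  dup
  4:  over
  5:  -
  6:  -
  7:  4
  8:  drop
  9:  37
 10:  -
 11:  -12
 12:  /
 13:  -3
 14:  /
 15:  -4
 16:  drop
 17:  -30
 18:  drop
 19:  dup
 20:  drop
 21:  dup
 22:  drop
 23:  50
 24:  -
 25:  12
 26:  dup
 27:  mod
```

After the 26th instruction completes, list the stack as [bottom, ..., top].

[-51, 12, 12]

28     -> 28
negate -> -28
dup    -> -28 -28
over   -> -28 -28 -28
-      -> -28 0
-      -> -28
4      -> -28 4
drop   -> -28
37     -> -28 37
-      -> -65
-12    -> -65 -12
/      -> 5
-3     -> 5 -3
/      -> -1
-4     -> -1 -4
drop   -> -1
-30    -> -1 -30
drop   -> -1
dup    -> -1 -1
drop   -> -1
dup    -> -1 -1
drop   -> -1
50     -> -1 50
-      -> -51
12     -> -51 12
dup    -> -51 12 12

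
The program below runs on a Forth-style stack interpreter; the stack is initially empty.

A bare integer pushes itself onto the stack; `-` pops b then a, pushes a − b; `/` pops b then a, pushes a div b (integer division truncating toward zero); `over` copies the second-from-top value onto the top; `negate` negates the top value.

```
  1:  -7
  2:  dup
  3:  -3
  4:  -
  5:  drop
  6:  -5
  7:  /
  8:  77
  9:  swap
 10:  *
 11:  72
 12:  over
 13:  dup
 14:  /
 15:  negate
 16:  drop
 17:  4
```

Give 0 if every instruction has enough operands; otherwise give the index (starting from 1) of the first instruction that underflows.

0

-7     → [-7]
dup    → [-7, -7]
-3     → [-7, -7, -3]
-      → [-7, -4]
drop   → [-7]
-5     → [-7, -5]
/      → [1]
77     → [1, 77]
swap   → [77, 1]
*      → [77]
72     → [77, 72]
over   → [77, 72, 77]
dup    → [77, 72, 77, 77]
/      → [77, 72, 1]
negate → [77, 72, -1]
drop   → [77, 72]
4      → [77, 72, 4]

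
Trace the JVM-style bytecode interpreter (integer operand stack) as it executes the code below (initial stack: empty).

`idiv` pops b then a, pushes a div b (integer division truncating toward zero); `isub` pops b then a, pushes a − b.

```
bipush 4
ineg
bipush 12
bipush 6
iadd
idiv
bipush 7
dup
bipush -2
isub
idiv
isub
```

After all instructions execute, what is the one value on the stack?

bipush 4  → [4]
ineg      → [-4]
bipush 12 → [-4, 12]
bipush 6  → [-4, 12, 6]
iadd      → [-4, 18]
idiv      → [0]
bipush 7  → [0, 7]
dup       → [0, 7, 7]
bipush -2 → [0, 7, 7, -2]
isub      → [0, 7, 9]
idiv      → [0, 0]
isub      → [0]

0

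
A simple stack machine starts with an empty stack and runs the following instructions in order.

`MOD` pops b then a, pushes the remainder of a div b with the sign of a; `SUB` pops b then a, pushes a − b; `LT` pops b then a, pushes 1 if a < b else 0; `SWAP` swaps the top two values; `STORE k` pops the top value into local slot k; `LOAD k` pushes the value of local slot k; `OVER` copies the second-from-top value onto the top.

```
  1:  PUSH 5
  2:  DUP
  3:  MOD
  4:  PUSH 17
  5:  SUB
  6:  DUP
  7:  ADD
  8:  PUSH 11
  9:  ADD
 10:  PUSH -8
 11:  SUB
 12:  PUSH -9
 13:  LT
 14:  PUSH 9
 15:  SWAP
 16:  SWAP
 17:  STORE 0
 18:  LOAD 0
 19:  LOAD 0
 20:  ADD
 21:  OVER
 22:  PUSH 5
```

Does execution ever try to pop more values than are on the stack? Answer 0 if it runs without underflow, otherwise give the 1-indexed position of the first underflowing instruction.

PUSH 5  → 5
DUP     → 5 5
MOD     → 0
PUSH 17 → 0 17
SUB     → -17
DUP     → -17 -17
ADD     → -34
PUSH 11 → -34 11
ADD     → -23
PUSH -8 → -23 -8
SUB     → -15
PUSH -9 → -15 -9
LT      → 1
PUSH 9  → 1 9
SWAP    → 9 1
SWAP    → 1 9
STORE 0 → 1
LOAD 0  → 1 9
LOAD 0  → 1 9 9
ADD     → 1 18
OVER    → 1 18 1
PUSH 5  → 1 18 1 5

0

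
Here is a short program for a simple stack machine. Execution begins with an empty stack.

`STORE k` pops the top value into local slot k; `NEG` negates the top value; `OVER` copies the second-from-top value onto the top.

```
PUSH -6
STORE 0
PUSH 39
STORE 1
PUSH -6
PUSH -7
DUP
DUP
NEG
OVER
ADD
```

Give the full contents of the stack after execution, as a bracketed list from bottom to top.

[-6, -7, -7, 0]

PUSH -6 → -6
STORE 0 → (empty)
PUSH 39 → 39
STORE 1 → (empty)
PUSH -6 → -6
PUSH -7 → -6 -7
DUP     → -6 -7 -7
DUP     → -6 -7 -7 -7
NEG     → -6 -7 -7 7
OVER    → -6 -7 -7 7 -7
ADD     → -6 -7 -7 0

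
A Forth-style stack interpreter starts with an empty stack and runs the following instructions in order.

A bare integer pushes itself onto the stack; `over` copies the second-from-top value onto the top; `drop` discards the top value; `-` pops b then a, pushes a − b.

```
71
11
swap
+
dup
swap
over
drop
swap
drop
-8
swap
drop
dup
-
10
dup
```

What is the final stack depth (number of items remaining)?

3

71   : 71
11   : 71 11
swap : 11 71
+    : 82
dup  : 82 82
swap : 82 82
over : 82 82 82
drop : 82 82
swap : 82 82
drop : 82
-8   : 82 -8
swap : -8 82
drop : -8
dup  : -8 -8
-    : 0
10   : 0 10
dup  : 0 10 10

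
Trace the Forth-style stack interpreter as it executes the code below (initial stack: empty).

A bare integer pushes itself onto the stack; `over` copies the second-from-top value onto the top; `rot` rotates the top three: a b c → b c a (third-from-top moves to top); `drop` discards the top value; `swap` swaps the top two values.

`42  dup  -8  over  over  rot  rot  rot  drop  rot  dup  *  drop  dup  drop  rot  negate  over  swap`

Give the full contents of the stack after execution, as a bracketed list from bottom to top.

[-8, 42, 42, -42]

42      42
dup     42 42
-8      42 42 -8
over    42 42 -8 42
over    42 42 -8 42 -8
rot     42 42 42 -8 -8
rot     42 42 -8 -8 42
rot     42 42 -8 42 -8
drop    42 42 -8 42
rot     42 -8 42 42
dup     42 -8 42 42 42
*       42 -8 42 1764
drop    42 -8 42
dup     42 -8 42 42
drop    42 -8 42
rot     -8 42 42
negate  -8 42 -42
over    -8 42 -42 42
swap    -8 42 42 -42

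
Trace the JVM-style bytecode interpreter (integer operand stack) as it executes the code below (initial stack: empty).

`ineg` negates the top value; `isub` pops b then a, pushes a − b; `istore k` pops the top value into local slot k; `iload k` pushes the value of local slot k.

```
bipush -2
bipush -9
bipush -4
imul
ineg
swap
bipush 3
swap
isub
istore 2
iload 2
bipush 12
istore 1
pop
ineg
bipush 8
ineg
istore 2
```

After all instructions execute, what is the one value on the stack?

36

bipush -2 -> -2
bipush -9 -> -2 -9
bipush -4 -> -2 -9 -4
imul      -> -2 36
ineg      -> -2 -36
swap      -> -36 -2
bipush 3  -> -36 -2 3
swap      -> -36 3 -2
isub      -> -36 5
istore 2  -> -36
iload 2   -> -36 5
bipush 12 -> -36 5 12
istore 1  -> -36 5
pop       -> -36
ineg      -> 36
bipush 8  -> 36 8
ineg      -> 36 -8
istore 2  -> 36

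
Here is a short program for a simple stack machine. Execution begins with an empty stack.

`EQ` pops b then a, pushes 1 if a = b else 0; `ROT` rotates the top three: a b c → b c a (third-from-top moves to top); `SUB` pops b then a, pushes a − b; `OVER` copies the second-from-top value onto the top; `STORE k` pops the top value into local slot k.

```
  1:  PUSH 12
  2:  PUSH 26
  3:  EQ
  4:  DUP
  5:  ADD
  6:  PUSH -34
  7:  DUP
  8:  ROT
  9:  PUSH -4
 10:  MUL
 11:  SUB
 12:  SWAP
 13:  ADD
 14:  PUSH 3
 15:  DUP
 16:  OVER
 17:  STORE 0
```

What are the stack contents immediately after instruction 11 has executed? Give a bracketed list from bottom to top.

[-34, -34]

PUSH 12   [12]
PUSH 26   [12, 26]
EQ        [0]
DUP       [0, 0]
ADD       [0]
PUSH -34  [0, -34]
DUP       [0, -34, -34]
ROT       [-34, -34, 0]
PUSH -4   [-34, -34, 0, -4]
MUL       [-34, -34, 0]
SUB       [-34, -34]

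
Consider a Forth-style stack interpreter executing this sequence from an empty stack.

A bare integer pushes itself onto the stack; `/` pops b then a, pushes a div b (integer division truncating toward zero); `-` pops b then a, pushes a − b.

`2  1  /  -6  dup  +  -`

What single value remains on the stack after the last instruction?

2   → [2]
1   → [2, 1]
/   → [2]
-6  → [2, -6]
dup → [2, -6, -6]
+   → [2, -12]
-   → [14]

14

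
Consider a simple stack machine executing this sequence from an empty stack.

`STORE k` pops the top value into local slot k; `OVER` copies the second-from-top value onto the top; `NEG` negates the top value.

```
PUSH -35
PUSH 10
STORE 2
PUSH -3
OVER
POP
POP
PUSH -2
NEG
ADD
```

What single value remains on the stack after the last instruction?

PUSH -35 : -35
PUSH 10  : -35 10
STORE 2  : -35
PUSH -3  : -35 -3
OVER     : -35 -3 -35
POP      : -35 -3
POP      : -35
PUSH -2  : -35 -2
NEG      : -35 2
ADD      : -33

-33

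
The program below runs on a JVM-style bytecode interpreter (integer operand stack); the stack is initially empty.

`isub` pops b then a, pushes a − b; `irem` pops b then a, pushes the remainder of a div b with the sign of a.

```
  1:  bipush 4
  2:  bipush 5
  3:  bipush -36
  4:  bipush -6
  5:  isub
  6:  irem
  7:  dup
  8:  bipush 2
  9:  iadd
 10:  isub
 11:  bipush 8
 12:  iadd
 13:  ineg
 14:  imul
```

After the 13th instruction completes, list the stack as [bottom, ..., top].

[4, -6]

bipush 4   : [4]
bipush 5   : [4, 5]
bipush -36 : [4, 5, -36]
bipush -6  : [4, 5, -36, -6]
isub       : [4, 5, -30]
irem       : [4, 5]
dup        : [4, 5, 5]
bipush 2   : [4, 5, 5, 2]
iadd       : [4, 5, 7]
isub       : [4, -2]
bipush 8   : [4, -2, 8]
iadd       : [4, 6]
ineg       : [4, -6]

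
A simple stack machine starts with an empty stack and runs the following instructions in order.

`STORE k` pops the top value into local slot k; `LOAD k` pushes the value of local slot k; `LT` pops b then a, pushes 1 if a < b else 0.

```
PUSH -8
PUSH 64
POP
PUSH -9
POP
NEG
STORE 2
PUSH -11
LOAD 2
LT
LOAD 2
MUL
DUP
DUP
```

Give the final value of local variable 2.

PUSH -8  → -8
PUSH 64  → -8 64
POP      → -8
PUSH -9  → -8 -9
POP      → -8
NEG      → 8
STORE 2  → (empty)
PUSH -11 → -11
LOAD 2   → -11 8
LT       → 1
LOAD 2   → 1 8
MUL      → 8
DUP      → 8 8
DUP      → 8 8 8

8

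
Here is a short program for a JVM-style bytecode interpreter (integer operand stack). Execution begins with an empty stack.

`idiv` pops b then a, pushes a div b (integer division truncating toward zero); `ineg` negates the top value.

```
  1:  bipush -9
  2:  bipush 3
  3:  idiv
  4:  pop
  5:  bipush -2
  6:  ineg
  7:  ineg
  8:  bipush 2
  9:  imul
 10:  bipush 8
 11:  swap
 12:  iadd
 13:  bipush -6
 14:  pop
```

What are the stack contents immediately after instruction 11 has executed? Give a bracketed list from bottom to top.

bipush -9 → -9
bipush 3  → -9 3
idiv      → -3
pop       → (empty)
bipush -2 → -2
ineg      → 2
ineg      → -2
bipush 2  → -2 2
imul      → -4
bipush 8  → -4 8
swap      → 8 -4

[8, -4]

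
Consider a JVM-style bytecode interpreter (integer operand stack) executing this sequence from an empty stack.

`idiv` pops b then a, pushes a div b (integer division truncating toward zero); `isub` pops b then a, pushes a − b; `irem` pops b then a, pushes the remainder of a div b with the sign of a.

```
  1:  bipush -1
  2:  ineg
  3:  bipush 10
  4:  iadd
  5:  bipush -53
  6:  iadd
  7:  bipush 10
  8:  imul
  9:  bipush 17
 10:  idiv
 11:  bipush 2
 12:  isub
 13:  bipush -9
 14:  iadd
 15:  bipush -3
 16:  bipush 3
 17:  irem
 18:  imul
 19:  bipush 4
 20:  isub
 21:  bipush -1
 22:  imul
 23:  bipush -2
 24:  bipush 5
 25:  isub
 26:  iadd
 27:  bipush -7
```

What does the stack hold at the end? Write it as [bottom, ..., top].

[-3, -7]

bipush -1  → -1
ineg       → 1
bipush 10  → 1 10
iadd       → 11
bipush -53 → 11 -53
iadd       → -42
bipush 10  → -42 10
imul       → -420
bipush 17  → -420 17
idiv       → -24
bipush 2   → -24 2
isub       → -26
bipush -9  → -26 -9
iadd       → -35
bipush -3  → -35 -3
bipush 3   → -35 -3 3
irem       → -35 0
imul       → 0
bipush 4   → 0 4
isub       → -4
bipush -1  → -4 -1
imul       → 4
bipush -2  → 4 -2
bipush 5   → 4 -2 5
isub       → 4 -7
iadd       → -3
bipush -7  → -3 -7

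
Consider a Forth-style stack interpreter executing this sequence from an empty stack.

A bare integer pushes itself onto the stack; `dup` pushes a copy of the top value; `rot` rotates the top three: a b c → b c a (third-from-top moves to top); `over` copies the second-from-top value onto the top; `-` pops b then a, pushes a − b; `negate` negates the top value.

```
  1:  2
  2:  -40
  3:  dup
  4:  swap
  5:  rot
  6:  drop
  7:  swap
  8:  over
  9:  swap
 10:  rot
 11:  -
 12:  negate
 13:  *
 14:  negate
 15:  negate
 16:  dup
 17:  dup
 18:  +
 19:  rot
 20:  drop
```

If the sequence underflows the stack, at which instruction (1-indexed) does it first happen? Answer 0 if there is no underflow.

19

2      → [2]
-40    → [2, -40]
dup    → [2, -40, -40]
swap   → [2, -40, -40]
rot    → [-40, -40, 2]
drop   → [-40, -40]
swap   → [-40, -40]
over   → [-40, -40, -40]
swap   → [-40, -40, -40]
rot    → [-40, -40, -40]
-      → [-40, 0]
negate → [-40, 0]
*      → [0]
negate → [0]
negate → [0]
dup    → [0, 0]
dup    → [0, 0, 0]
+      → [0, 0]
rot  — needs 3 operands, stack has 2 → underflow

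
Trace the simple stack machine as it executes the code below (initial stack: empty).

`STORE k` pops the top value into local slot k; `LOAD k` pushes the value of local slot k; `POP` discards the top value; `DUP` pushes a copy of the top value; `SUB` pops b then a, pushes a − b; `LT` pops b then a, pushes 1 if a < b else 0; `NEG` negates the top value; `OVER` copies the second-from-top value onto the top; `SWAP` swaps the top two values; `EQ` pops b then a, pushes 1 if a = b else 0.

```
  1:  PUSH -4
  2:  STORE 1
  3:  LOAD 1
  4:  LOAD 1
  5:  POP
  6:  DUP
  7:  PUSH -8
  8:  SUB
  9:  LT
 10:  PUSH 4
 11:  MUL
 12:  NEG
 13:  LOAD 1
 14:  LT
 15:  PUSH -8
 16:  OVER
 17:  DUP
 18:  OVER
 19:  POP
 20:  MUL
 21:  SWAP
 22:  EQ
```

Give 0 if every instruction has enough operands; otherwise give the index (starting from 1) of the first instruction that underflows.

PUSH -4 → [-4]
STORE 1 → []
LOAD 1  → [-4]
LOAD 1  → [-4, -4]
POP     → [-4]
DUP     → [-4, -4]
PUSH -8 → [-4, -4, -8]
SUB     → [-4, 4]
LT      → [1]
PUSH 4  → [1, 4]
MUL     → [4]
NEG     → [-4]
LOAD 1  → [-4, -4]
LT      → [0]
PUSH -8 → [0, -8]
OVER    → [0, -8, 0]
DUP     → [0, -8, 0, 0]
OVER    → [0, -8, 0, 0, 0]
POP     → [0, -8, 0, 0]
MUL     → [0, -8, 0]
SWAP    → [0, 0, -8]
EQ      → [0, 0]

0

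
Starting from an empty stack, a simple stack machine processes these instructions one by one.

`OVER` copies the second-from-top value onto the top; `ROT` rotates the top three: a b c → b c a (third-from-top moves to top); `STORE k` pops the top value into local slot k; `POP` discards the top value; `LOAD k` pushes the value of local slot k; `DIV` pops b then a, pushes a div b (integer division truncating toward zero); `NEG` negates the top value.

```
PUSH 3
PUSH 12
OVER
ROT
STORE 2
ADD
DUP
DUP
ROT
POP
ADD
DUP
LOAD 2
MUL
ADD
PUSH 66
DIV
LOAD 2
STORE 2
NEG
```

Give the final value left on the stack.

-1

PUSH 3  : [3]
PUSH 12 : [3, 12]
OVER    : [3, 12, 3]
ROT     : [12, 3, 3]
STORE 2 : [12, 3]
ADD     : [15]
DUP     : [15, 15]
DUP     : [15, 15, 15]
ROT     : [15, 15, 15]
POP     : [15, 15]
ADD     : [30]
DUP     : [30, 30]
LOAD 2  : [30, 30, 3]
MUL     : [30, 90]
ADD     : [120]
PUSH 66 : [120, 66]
DIV     : [1]
LOAD 2  : [1, 3]
STORE 2 : [1]
NEG     : [-1]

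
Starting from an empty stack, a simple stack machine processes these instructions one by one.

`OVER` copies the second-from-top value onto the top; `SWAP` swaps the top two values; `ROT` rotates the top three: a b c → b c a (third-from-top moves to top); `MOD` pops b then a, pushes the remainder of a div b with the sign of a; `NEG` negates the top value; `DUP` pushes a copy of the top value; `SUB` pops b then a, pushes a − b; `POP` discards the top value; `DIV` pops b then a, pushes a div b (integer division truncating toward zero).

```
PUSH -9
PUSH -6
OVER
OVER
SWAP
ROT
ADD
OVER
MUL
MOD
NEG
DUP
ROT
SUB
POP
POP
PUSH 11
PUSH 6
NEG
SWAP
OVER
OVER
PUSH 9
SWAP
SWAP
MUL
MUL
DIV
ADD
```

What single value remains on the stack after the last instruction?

-6

PUSH -9 -> -9
PUSH -6 -> -9 -6
OVER    -> -9 -6 -9
OVER    -> -9 -6 -9 -6
SWAP    -> -9 -6 -6 -9
ROT     -> -9 -6 -9 -6
ADD     -> -9 -6 -15
OVER    -> -9 -6 -15 -6
MUL     -> -9 -6 90
MOD     -> -9 -6
NEG     -> -9 6
DUP     -> -9 6 6
ROT     -> 6 6 -9
SUB     -> 6 15
POP     -> 6
POP     -> (empty)
PUSH 11 -> 11
PUSH 6  -> 11 6
NEG     -> 11 -6
SWAP    -> -6 11
OVER    -> -6 11 -6
OVER    -> -6 11 -6 11
PUSH 9  -> -6 11 -6 11 9
SWAP    -> -6 11 -6 9 11
SWAP    -> -6 11 -6 11 9
MUL     -> -6 11 -6 99
MUL     -> -6 11 -594
DIV     -> -6 0
ADD     -> -6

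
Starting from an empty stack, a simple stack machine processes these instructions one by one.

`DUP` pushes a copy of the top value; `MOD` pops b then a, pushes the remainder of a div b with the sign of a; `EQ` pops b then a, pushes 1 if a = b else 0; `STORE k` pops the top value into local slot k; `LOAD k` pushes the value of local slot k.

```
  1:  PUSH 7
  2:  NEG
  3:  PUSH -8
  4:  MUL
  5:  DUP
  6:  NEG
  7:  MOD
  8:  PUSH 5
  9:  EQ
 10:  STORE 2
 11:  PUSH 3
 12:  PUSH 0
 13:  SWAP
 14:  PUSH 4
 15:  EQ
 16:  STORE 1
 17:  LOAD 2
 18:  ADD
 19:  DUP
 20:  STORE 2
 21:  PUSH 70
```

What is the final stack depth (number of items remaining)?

2

PUSH 7  : 7
NEG     : -7
PUSH -8 : -7 -8
MUL     : 56
DUP     : 56 56
NEG     : 56 -56
MOD     : 0
PUSH 5  : 0 5
EQ      : 0
STORE 2 : (empty)
PUSH 3  : 3
PUSH 0  : 3 0
SWAP    : 0 3
PUSH 4  : 0 3 4
EQ      : 0 0
STORE 1 : 0
LOAD 2  : 0 0
ADD     : 0
DUP     : 0 0
STORE 2 : 0
PUSH 70 : 0 70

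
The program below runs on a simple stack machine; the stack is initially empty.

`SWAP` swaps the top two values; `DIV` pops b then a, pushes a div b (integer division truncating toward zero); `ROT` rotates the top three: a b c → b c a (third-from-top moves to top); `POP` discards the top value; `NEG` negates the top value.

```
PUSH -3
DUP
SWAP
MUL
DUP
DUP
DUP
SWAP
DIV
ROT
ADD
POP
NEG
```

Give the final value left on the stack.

PUSH -3 : [-3]
DUP     : [-3, -3]
SWAP    : [-3, -3]
MUL     : [9]
DUP     : [9, 9]
DUP     : [9, 9, 9]
DUP     : [9, 9, 9, 9]
SWAP    : [9, 9, 9, 9]
DIV     : [9, 9, 1]
ROT     : [9, 1, 9]
ADD     : [9, 10]
POP     : [9]
NEG     : [-9]

-9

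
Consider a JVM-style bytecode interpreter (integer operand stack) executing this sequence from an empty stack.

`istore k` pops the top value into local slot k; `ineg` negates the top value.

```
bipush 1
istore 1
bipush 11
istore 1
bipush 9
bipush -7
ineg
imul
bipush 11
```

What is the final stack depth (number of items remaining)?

2

bipush 1  : 1
istore 1  : (empty)
bipush 11 : 11
istore 1  : (empty)
bipush 9  : 9
bipush -7 : 9 -7
ineg      : 9 7
imul      : 63
bipush 11 : 63 11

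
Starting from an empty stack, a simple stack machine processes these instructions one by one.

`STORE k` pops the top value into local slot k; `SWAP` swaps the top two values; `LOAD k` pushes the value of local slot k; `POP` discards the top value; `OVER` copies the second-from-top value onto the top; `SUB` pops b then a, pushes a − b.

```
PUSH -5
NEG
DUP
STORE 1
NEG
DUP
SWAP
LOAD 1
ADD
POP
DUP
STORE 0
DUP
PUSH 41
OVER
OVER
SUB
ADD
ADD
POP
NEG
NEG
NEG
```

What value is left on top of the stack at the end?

PUSH -5 : -5
NEG     : 5
DUP     : 5 5
STORE 1 : 5
NEG     : -5
DUP     : -5 -5
SWAP    : -5 -5
LOAD 1  : -5 -5 5
ADD     : -5 0
POP     : -5
DUP     : -5 -5
STORE 0 : -5
DUP     : -5 -5
PUSH 41 : -5 -5 41
OVER    : -5 -5 41 -5
OVER    : -5 -5 41 -5 41
SUB     : -5 -5 41 -46
ADD     : -5 -5 -5
ADD     : -5 -10
POP     : -5
NEG     : 5
NEG     : -5
NEG     : 5

5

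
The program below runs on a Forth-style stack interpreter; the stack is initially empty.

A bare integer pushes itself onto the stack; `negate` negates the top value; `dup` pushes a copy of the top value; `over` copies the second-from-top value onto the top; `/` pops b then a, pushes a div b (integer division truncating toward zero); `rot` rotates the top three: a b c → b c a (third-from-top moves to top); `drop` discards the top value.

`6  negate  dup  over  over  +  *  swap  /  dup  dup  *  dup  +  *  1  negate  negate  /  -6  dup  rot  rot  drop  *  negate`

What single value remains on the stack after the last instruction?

6      -> [6]
negate -> [-6]
dup    -> [-6, -6]
over   -> [-6, -6, -6]
over   -> [-6, -6, -6, -6]
+      -> [-6, -6, -12]
*      -> [-6, 72]
swap   -> [72, -6]
/      -> [-12]
dup    -> [-12, -12]
dup    -> [-12, -12, -12]
*      -> [-12, 144]
dup    -> [-12, 144, 144]
+      -> [-12, 288]
*      -> [-3456]
1      -> [-3456, 1]
negate -> [-3456, -1]
negate -> [-3456, 1]
/      -> [-3456]
-6     -> [-3456, -6]
dup    -> [-3456, -6, -6]
rot    -> [-6, -6, -3456]
rot    -> [-6, -3456, -6]
drop   -> [-6, -3456]
*      -> [20736]
negate -> [-20736]

-20736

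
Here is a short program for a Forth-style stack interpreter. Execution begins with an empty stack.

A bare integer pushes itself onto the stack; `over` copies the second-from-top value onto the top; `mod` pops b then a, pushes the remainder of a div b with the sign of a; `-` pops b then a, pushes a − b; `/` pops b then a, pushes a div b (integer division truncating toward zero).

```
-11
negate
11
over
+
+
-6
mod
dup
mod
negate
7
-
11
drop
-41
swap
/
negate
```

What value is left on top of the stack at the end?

-11    : -11
negate : 11
11     : 11 11
over   : 11 11 11
+      : 11 22
+      : 33
-6     : 33 -6
mod    : 3
dup    : 3 3
mod    : 0
negate : 0
7      : 0 7
-      : -7
11     : -7 11
drop   : -7
-41    : -7 -41
swap   : -41 -7
/      : 5
negate : -5

-5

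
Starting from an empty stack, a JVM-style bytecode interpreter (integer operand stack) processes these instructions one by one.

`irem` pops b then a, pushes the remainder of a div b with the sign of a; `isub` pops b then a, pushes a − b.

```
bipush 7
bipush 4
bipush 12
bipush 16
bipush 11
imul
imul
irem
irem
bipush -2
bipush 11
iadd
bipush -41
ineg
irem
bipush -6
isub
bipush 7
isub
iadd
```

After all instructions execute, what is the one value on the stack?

11

bipush 7   : 7
bipush 4   : 7 4
bipush 12  : 7 4 12
bipush 16  : 7 4 12 16
bipush 11  : 7 4 12 16 11
imul       : 7 4 12 176
imul       : 7 4 2112
irem       : 7 4
irem       : 3
bipush -2  : 3 -2
bipush 11  : 3 -2 11
iadd       : 3 9
bipush -41 : 3 9 -41
ineg       : 3 9 41
irem       : 3 9
bipush -6  : 3 9 -6
isub       : 3 15
bipush 7   : 3 15 7
isub       : 3 8
iadd       : 11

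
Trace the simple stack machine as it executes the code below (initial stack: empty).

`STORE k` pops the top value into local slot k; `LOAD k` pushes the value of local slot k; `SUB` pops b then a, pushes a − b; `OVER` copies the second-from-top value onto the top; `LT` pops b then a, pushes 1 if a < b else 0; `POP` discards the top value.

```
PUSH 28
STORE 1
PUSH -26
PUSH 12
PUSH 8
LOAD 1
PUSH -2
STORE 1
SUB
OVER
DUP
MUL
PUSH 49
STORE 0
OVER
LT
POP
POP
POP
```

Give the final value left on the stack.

-26

PUSH 28   28
STORE 1   (empty)
PUSH -26  -26
PUSH 12   -26 12
PUSH 8    -26 12 8
LOAD 1    -26 12 8 28
PUSH -2   -26 12 8 28 -2
STORE 1   -26 12 8 28
SUB       -26 12 -20
OVER      -26 12 -20 12
DUP       -26 12 -20 12 12
MUL       -26 12 -20 144
PUSH 49   -26 12 -20 144 49
STORE 0   -26 12 -20 144
OVER      -26 12 -20 144 -20
LT        -26 12 -20 0
POP       -26 12 -20
POP       -26 12
POP       -26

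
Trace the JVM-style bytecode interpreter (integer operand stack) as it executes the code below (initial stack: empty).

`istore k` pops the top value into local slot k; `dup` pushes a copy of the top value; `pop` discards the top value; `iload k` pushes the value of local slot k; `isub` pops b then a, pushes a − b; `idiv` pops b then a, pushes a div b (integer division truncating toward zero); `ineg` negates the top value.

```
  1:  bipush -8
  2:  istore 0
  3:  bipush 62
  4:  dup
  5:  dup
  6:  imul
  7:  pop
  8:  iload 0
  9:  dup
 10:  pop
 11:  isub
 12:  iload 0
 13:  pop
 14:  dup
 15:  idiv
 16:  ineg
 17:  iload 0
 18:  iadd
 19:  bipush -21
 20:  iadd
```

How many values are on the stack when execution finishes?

1

bipush -8  : [-8]
istore 0   : []
bipush 62  : [62]
dup        : [62, 62]
dup        : [62, 62, 62]
imul       : [62, 3844]
pop        : [62]
iload 0    : [62, -8]
dup        : [62, -8, -8]
pop        : [62, -8]
isub       : [70]
iload 0    : [70, -8]
pop        : [70]
dup        : [70, 70]
idiv       : [1]
ineg       : [-1]
iload 0    : [-1, -8]
iadd       : [-9]
bipush -21 : [-9, -21]
iadd       : [-30]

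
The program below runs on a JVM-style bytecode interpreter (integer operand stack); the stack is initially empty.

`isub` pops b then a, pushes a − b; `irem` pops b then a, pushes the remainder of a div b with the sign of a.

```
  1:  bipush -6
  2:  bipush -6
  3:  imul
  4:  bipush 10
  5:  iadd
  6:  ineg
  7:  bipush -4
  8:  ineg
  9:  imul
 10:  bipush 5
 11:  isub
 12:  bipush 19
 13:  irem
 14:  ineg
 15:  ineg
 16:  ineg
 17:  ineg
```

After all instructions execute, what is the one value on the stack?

bipush -6  -6
bipush -6  -6 -6
imul       36
bipush 10  36 10
iadd       46
ineg       -46
bipush -4  -46 -4
ineg       -46 4
imul       -184
bipush 5   -184 5
isub       -189
bipush 19  -189 19
irem       -18
ineg       18
ineg       -18
ineg       18
ineg       -18

-18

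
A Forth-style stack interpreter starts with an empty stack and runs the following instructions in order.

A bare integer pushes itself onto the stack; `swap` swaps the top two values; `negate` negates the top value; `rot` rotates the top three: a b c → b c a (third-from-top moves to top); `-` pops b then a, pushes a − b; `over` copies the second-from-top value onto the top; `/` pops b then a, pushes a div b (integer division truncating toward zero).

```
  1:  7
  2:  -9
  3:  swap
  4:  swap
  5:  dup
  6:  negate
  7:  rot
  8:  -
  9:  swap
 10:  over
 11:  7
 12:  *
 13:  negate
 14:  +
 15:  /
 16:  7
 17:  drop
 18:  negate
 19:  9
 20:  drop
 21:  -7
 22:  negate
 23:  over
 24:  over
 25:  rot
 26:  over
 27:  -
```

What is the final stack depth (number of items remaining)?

7      -> 7
-9     -> 7 -9
swap   -> -9 7
swap   -> 7 -9
dup    -> 7 -9 -9
negate -> 7 -9 9
rot    -> -9 9 7
-      -> -9 2
swap   -> 2 -9
over   -> 2 -9 2
7      -> 2 -9 2 7
*      -> 2 -9 14
negate -> 2 -9 -14
+      -> 2 -23
/      -> 0
7      -> 0 7
drop   -> 0
negate -> 0
9      -> 0 9
drop   -> 0
-7     -> 0 -7
negate -> 0 7
over   -> 0 7 0
over   -> 0 7 0 7
rot    -> 0 0 7 7
over   -> 0 0 7 7 7
-      -> 0 0 7 0

4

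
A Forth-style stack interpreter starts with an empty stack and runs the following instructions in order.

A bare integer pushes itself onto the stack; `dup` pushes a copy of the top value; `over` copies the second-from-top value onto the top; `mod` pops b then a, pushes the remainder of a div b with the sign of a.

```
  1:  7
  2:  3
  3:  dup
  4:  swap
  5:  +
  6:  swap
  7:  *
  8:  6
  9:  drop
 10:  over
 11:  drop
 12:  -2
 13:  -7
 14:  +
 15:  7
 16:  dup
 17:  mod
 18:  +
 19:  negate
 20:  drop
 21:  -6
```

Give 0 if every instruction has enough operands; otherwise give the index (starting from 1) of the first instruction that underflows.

7    : [7]
3    : [7, 3]
dup  : [7, 3, 3]
swap : [7, 3, 3]
+    : [7, 6]
swap : [6, 7]
*    : [42]
6    : [42, 6]
drop : [42]
over  — needs 2 operands, stack has 1 → underflow

10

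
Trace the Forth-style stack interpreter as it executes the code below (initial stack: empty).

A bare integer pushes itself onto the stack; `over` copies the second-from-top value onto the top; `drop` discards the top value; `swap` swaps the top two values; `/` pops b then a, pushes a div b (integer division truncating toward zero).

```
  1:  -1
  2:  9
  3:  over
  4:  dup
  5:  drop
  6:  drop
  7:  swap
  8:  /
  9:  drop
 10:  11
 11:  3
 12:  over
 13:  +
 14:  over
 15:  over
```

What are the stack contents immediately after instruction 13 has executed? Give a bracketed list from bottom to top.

-1    -1
9     -1 9
over  -1 9 -1
dup   -1 9 -1 -1
drop  -1 9 -1
drop  -1 9
swap  9 -1
/     -9
drop  (empty)
11    11
3     11 3
over  11 3 11
+     11 14

[11, 14]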